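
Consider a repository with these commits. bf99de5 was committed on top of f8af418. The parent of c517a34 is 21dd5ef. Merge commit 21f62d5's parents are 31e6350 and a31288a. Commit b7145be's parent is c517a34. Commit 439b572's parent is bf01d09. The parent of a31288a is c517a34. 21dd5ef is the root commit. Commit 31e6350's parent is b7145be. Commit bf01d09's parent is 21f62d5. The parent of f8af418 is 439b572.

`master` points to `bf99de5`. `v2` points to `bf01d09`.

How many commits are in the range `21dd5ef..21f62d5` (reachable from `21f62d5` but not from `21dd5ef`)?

5

Reachable from 21f62d5: {21dd5ef, 21f62d5, 31e6350, a31288a, b7145be, c517a34}.
Reachable from 21dd5ef: {21dd5ef}.
In 21f62d5's history but not 21dd5ef's: {21f62d5, 31e6350, a31288a, b7145be, c517a34} — 5 commits.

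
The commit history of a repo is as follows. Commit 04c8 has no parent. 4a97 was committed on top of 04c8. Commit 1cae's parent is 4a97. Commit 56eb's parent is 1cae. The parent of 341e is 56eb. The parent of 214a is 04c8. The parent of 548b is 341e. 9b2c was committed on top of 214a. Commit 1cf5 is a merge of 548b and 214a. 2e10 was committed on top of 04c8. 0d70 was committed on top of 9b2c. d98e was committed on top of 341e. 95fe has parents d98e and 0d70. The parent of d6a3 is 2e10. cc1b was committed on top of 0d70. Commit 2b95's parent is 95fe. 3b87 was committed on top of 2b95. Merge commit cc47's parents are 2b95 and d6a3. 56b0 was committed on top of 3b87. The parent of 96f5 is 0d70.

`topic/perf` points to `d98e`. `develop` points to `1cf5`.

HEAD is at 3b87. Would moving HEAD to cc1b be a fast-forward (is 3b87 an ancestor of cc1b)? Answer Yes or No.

No

A fast-forward from 3b87 to cc1b is possible iff 3b87 is an ancestor of cc1b.
Ancestors of cc1b: {04c8, 0d70, 214a, 9b2c, cc1b}.
3b87 is not among them, so fast-forward is not possible.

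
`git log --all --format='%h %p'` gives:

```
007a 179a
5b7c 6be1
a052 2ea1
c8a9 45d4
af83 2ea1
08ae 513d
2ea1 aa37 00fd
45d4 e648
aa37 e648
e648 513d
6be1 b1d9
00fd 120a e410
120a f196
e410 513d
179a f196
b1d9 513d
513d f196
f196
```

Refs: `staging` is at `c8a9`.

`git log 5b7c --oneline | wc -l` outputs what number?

5

Walking parent pointers from 5b7c: reachable set = {513d, 5b7c, 6be1, b1d9, f196}.
That is 5 commits.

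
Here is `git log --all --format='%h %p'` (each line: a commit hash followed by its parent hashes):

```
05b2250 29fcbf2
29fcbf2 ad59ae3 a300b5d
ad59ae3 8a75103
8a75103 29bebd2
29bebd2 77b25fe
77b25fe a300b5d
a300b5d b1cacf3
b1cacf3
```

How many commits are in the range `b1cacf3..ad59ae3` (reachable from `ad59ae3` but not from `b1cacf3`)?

5

Reachable from ad59ae3: {29bebd2, 77b25fe, 8a75103, a300b5d, ad59ae3, b1cacf3}.
Reachable from b1cacf3: {b1cacf3}.
In ad59ae3's history but not b1cacf3's: {29bebd2, 77b25fe, 8a75103, a300b5d, ad59ae3} — 5 commits.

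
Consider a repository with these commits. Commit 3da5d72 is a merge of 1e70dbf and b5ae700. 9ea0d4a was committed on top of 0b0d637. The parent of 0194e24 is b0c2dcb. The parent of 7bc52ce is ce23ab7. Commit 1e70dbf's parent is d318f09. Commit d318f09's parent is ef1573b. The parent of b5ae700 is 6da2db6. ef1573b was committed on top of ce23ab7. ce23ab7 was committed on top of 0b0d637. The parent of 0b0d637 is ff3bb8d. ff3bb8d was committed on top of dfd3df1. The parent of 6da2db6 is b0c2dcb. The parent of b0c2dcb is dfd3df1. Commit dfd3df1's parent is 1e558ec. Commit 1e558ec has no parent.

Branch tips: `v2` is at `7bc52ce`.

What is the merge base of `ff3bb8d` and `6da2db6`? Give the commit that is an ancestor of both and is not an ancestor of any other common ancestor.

Ancestors of ff3bb8d: {1e558ec, dfd3df1, ff3bb8d}.
Ancestors of 6da2db6: {1e558ec, 6da2db6, b0c2dcb, dfd3df1}.
Common ancestors: {1e558ec, dfd3df1}.
Among these, dfd3df1 is not an ancestor of any other common ancestor — it is the merge base.

dfd3df1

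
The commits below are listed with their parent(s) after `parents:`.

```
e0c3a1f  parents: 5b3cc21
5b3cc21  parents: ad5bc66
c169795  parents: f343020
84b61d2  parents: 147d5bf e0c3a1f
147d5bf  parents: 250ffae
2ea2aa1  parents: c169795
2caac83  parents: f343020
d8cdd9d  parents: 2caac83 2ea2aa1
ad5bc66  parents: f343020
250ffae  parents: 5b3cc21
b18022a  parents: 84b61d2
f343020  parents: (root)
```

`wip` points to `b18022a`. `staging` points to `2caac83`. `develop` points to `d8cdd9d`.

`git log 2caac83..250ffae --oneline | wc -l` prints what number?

3

Reachable from 250ffae: {250ffae, 5b3cc21, ad5bc66, f343020}.
Reachable from 2caac83: {2caac83, f343020}.
In 250ffae's history but not 2caac83's: {250ffae, 5b3cc21, ad5bc66} — 3 commits.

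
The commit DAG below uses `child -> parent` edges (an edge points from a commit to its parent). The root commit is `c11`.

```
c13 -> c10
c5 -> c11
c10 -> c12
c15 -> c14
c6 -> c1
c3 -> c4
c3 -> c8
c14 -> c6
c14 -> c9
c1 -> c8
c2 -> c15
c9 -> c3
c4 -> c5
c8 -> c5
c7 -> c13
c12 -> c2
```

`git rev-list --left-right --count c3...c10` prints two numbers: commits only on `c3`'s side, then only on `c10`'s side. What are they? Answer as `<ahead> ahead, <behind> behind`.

Reachable from c3: {c11, c3, c4, c5, c8}.
Reachable from c10: {c1, c10, c11, c12, c14, c15, c2, c3, c4, c5, c6, c8, c9}.
Only in c3's history (ahead): {} — 0.
Only in c10's history (behind): {c1, c10, c12, c14, c15, c2, c6, c9} — 8.

0 ahead, 8 behind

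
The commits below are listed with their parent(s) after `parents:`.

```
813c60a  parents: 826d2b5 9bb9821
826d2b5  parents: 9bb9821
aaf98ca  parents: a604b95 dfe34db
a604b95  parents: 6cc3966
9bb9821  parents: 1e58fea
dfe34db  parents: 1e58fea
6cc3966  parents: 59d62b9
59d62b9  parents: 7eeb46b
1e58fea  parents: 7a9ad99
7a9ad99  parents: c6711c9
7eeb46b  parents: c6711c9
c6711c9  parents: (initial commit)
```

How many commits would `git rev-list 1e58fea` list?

Walking parent pointers from 1e58fea: reachable set = {1e58fea, 7a9ad99, c6711c9}.
That is 3 commits.

3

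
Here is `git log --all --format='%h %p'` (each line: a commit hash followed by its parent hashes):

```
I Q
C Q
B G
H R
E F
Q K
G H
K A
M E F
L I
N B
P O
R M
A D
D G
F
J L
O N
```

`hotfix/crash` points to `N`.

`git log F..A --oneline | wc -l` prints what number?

Reachable from A: {A, D, E, F, G, H, M, R}.
Reachable from F: {F}.
In A's history but not F's: {A, D, E, G, H, M, R} — 7 commits.

7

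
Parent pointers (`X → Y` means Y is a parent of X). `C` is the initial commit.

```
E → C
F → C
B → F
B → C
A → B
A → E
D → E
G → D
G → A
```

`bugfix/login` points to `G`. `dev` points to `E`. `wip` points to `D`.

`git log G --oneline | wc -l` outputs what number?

7

Walking parent pointers from G: reachable set = {A, B, C, D, E, F, G}.
That is 7 commits.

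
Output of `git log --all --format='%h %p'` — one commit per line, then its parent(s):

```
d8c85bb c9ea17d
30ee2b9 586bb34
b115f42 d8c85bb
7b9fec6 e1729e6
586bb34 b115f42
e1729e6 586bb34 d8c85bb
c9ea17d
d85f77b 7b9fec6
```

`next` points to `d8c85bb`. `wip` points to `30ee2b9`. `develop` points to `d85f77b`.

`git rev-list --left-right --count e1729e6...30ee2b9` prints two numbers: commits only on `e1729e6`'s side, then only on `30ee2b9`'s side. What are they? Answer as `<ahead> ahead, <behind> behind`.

1 ahead, 1 behind

Reachable from e1729e6: {586bb34, b115f42, c9ea17d, d8c85bb, e1729e6}.
Reachable from 30ee2b9: {30ee2b9, 586bb34, b115f42, c9ea17d, d8c85bb}.
Only in e1729e6's history (ahead): {e1729e6} — 1.
Only in 30ee2b9's history (behind): {30ee2b9} — 1.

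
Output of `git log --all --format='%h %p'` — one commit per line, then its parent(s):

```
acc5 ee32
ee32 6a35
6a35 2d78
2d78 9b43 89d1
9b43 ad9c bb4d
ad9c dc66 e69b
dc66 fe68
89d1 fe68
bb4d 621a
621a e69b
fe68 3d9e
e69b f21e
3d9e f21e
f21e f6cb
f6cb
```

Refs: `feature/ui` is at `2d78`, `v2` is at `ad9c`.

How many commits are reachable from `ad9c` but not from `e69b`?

4

Reachable from ad9c: {3d9e, ad9c, dc66, e69b, f21e, f6cb, fe68}.
Reachable from e69b: {e69b, f21e, f6cb}.
In ad9c's history but not e69b's: {3d9e, ad9c, dc66, fe68} — 4 commits.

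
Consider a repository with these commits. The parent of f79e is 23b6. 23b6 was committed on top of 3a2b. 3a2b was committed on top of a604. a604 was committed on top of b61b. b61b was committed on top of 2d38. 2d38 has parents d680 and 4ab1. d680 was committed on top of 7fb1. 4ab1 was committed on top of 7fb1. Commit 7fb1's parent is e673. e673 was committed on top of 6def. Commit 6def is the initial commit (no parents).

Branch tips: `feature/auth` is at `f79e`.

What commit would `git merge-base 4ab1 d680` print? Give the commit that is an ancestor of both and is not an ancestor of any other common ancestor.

Ancestors of 4ab1: {4ab1, 6def, 7fb1, e673}.
Ancestors of d680: {6def, 7fb1, d680, e673}.
Common ancestors: {6def, 7fb1, e673}.
Among these, 7fb1 is not an ancestor of any other common ancestor — it is the merge base.

7fb1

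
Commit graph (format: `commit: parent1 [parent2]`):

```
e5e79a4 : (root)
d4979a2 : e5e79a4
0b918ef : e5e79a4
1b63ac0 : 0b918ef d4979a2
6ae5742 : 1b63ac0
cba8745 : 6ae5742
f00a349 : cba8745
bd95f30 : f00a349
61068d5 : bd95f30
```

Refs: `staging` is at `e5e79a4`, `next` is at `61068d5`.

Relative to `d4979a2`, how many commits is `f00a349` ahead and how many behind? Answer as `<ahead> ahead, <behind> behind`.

Reachable from f00a349: {0b918ef, 1b63ac0, 6ae5742, cba8745, d4979a2, e5e79a4, f00a349}.
Reachable from d4979a2: {d4979a2, e5e79a4}.
Only in f00a349's history (ahead): {0b918ef, 1b63ac0, 6ae5742, cba8745, f00a349} — 5.
Only in d4979a2's history (behind): {} — 0.

5 ahead, 0 behind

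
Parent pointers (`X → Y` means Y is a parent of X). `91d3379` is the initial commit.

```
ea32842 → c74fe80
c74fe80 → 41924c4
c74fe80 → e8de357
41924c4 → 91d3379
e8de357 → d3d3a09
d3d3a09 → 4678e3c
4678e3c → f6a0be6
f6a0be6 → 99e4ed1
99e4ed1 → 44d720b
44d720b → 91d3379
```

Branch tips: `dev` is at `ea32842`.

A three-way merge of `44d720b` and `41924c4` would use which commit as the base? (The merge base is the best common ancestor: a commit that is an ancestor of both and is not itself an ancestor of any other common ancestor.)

Ancestors of 44d720b: {44d720b, 91d3379}.
Ancestors of 41924c4: {41924c4, 91d3379}.
Common ancestors: {91d3379}.
The only common ancestor is 91d3379, so it is the merge base.

91d3379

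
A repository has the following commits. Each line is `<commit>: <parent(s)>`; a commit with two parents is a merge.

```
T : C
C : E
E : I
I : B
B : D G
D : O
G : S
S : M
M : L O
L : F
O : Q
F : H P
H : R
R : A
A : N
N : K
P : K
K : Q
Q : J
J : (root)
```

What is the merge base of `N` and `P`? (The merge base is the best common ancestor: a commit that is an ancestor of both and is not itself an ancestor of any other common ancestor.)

Ancestors of N: {J, K, N, Q}.
Ancestors of P: {J, K, P, Q}.
Common ancestors: {J, K, Q}.
Among these, K is not an ancestor of any other common ancestor — it is the merge base.

K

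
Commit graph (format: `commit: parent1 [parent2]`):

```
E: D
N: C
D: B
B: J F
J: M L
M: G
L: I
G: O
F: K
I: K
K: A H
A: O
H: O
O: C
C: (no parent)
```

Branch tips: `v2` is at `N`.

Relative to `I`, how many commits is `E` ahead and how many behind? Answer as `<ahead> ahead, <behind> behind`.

Reachable from E: {A, B, C, D, E, F, G, H, I, J, K, L, M, O}.
Reachable from I: {A, C, H, I, K, O}.
Only in E's history (ahead): {B, D, E, F, G, J, L, M} — 8.
Only in I's history (behind): {} — 0.

8 ahead, 0 behind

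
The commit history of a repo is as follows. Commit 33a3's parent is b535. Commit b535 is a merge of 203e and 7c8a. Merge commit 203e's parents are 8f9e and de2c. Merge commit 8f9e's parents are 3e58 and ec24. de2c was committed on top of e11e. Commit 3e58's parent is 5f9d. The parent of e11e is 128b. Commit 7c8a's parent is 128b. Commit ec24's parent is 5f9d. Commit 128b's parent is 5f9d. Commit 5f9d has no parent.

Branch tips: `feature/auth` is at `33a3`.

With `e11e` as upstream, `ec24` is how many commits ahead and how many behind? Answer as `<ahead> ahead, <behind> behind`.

Reachable from ec24: {5f9d, ec24}.
Reachable from e11e: {128b, 5f9d, e11e}.
Only in ec24's history (ahead): {ec24} — 1.
Only in e11e's history (behind): {128b, e11e} — 2.

1 ahead, 2 behind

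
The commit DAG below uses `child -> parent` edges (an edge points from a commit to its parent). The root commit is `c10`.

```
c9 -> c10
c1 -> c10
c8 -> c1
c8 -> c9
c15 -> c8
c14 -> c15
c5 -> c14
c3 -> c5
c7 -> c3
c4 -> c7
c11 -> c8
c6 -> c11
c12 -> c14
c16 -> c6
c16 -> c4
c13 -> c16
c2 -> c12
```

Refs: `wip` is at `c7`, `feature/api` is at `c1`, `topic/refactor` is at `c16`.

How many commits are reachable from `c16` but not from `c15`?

8

Reachable from c16: {c1, c10, c11, c14, c15, c16, c3, c4, c5, c6, c7, c8, c9}.
Reachable from c15: {c1, c10, c15, c8, c9}.
In c16's history but not c15's: {c11, c14, c16, c3, c4, c5, c6, c7} — 8 commits.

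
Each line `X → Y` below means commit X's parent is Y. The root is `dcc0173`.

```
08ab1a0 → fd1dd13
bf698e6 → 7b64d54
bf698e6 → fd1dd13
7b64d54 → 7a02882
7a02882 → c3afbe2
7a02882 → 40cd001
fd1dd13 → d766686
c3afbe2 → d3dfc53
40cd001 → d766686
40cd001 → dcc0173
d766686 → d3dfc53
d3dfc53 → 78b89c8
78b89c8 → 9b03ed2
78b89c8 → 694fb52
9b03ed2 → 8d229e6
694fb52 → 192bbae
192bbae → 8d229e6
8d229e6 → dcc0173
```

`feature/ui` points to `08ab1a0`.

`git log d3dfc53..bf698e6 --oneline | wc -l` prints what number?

Reachable from bf698e6: {192bbae, 40cd001, 694fb52, 78b89c8, 7a02882, 7b64d54, 8d229e6, 9b03ed2, bf698e6, c3afbe2, d3dfc53, d766686, dcc0173, fd1dd13}.
Reachable from d3dfc53: {192bbae, 694fb52, 78b89c8, 8d229e6, 9b03ed2, d3dfc53, dcc0173}.
In bf698e6's history but not d3dfc53's: {40cd001, 7a02882, 7b64d54, bf698e6, c3afbe2, d766686, fd1dd13} — 7 commits.

7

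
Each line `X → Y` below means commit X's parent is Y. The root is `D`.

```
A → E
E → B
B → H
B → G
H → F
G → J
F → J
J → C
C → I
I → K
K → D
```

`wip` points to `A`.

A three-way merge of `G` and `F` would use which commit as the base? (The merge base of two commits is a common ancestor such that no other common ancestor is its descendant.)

J

Ancestors of G: {C, D, G, I, J, K}.
Ancestors of F: {C, D, F, I, J, K}.
Common ancestors: {C, D, I, J, K}.
Among these, J is not an ancestor of any other common ancestor — it is the merge base.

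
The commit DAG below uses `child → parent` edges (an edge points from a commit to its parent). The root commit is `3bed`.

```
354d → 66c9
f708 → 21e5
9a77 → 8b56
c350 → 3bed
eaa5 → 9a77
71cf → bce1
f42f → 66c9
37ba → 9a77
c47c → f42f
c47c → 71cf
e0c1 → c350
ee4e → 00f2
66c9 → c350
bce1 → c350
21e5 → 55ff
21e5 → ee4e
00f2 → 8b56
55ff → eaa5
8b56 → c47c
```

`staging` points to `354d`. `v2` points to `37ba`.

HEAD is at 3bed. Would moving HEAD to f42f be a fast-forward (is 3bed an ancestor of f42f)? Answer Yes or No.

Yes

A fast-forward from 3bed to f42f is possible iff 3bed is an ancestor of f42f.
Ancestors of f42f: {3bed, 66c9, c350, f42f}.
3bed is among them, so fast-forward is possible.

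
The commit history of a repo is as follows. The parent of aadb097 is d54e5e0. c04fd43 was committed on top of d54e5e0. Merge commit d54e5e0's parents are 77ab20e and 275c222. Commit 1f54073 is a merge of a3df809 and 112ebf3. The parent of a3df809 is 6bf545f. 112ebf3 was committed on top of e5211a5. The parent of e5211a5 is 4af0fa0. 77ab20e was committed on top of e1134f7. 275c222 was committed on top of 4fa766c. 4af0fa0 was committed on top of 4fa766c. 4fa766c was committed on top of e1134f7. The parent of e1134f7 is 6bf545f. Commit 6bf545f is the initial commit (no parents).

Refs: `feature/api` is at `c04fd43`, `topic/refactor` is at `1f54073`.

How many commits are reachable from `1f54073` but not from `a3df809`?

Reachable from 1f54073: {112ebf3, 1f54073, 4af0fa0, 4fa766c, 6bf545f, a3df809, e1134f7, e5211a5}.
Reachable from a3df809: {6bf545f, a3df809}.
In 1f54073's history but not a3df809's: {112ebf3, 1f54073, 4af0fa0, 4fa766c, e1134f7, e5211a5} — 6 commits.

6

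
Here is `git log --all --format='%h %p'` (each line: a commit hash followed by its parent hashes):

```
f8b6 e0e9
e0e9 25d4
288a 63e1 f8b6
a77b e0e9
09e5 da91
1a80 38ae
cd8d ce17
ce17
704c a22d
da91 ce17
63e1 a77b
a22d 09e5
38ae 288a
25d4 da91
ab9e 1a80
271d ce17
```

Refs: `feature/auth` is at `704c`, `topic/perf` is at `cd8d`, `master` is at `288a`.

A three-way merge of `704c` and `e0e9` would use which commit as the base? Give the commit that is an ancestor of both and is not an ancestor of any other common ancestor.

Ancestors of 704c: {09e5, 704c, a22d, ce17, da91}.
Ancestors of e0e9: {25d4, ce17, da91, e0e9}.
Common ancestors: {ce17, da91}.
Among these, da91 is not an ancestor of any other common ancestor — it is the merge base.

da91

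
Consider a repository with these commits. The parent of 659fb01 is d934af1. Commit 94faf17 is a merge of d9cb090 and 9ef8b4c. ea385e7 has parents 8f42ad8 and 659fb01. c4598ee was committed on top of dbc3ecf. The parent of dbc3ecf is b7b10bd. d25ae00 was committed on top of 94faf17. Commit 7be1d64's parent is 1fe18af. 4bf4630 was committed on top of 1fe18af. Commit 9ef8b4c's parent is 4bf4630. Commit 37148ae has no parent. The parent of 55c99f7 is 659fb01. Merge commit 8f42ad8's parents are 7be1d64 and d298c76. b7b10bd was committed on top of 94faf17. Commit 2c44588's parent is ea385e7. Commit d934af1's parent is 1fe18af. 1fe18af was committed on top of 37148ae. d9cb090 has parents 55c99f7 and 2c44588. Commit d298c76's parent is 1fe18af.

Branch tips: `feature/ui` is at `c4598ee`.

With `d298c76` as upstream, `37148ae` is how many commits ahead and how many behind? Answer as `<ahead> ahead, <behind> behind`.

Reachable from 37148ae: {37148ae}.
Reachable from d298c76: {1fe18af, 37148ae, d298c76}.
Only in 37148ae's history (ahead): {} — 0.
Only in d298c76's history (behind): {1fe18af, d298c76} — 2.

0 ahead, 2 behind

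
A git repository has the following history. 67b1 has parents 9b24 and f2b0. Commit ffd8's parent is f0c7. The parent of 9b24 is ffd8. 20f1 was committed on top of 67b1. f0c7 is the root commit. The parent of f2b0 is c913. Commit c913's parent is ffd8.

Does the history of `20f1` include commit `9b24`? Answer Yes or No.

Yes

Ancestors of 20f1 (commits reachable by following parents): {20f1, 67b1, 9b24, c913, f0c7, f2b0, ffd8}.
9b24 is in that set, so it is an ancestor of 20f1.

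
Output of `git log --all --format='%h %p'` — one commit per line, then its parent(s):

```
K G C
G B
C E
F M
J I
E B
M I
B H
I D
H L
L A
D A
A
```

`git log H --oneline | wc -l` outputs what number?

3

Walking parent pointers from H: reachable set = {A, H, L}.
That is 3 commits.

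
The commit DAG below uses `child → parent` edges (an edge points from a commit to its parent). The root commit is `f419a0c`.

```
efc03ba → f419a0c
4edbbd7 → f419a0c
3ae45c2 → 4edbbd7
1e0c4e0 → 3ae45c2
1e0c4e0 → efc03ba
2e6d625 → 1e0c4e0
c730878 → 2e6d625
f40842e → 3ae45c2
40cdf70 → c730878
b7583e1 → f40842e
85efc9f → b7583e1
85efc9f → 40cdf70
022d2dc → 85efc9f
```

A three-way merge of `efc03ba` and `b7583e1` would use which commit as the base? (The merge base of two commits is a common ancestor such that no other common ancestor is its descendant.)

Ancestors of efc03ba: {efc03ba, f419a0c}.
Ancestors of b7583e1: {3ae45c2, 4edbbd7, b7583e1, f40842e, f419a0c}.
Common ancestors: {f419a0c}.
The only common ancestor is f419a0c, so it is the merge base.

f419a0c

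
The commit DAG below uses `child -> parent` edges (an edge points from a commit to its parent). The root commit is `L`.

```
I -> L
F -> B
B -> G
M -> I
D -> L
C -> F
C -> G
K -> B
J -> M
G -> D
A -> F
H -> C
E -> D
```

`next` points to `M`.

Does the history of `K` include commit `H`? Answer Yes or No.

No

Ancestors of K: {B, D, G, K, L}.
H is not in that set, so it is not an ancestor of K.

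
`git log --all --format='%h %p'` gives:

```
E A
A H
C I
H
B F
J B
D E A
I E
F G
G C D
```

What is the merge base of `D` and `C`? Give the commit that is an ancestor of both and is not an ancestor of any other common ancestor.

Ancestors of D: {A, D, E, H}.
Ancestors of C: {A, C, E, H, I}.
Common ancestors: {A, E, H}.
Among these, E is not an ancestor of any other common ancestor — it is the merge base.

E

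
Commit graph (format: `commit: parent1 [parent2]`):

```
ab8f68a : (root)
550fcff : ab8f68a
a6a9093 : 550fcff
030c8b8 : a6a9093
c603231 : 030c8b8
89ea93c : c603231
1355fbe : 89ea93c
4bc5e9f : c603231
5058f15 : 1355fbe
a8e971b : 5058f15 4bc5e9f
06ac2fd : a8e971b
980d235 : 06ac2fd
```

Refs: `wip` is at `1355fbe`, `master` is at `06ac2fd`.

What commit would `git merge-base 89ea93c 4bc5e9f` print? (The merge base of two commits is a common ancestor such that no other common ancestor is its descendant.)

Ancestors of 89ea93c: {030c8b8, 550fcff, 89ea93c, a6a9093, ab8f68a, c603231}.
Ancestors of 4bc5e9f: {030c8b8, 4bc5e9f, 550fcff, a6a9093, ab8f68a, c603231}.
Common ancestors: {030c8b8, 550fcff, a6a9093, ab8f68a, c603231}.
Among these, c603231 is not an ancestor of any other common ancestor — it is the merge base.

c603231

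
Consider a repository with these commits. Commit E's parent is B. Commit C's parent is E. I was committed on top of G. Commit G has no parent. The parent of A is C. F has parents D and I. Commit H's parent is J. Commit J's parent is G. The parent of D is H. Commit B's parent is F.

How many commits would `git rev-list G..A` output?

9

Reachable from A: {A, B, C, D, E, F, G, H, I, J}.
Reachable from G: {G}.
In A's history but not G's: {A, B, C, D, E, F, H, I, J} — 9 commits.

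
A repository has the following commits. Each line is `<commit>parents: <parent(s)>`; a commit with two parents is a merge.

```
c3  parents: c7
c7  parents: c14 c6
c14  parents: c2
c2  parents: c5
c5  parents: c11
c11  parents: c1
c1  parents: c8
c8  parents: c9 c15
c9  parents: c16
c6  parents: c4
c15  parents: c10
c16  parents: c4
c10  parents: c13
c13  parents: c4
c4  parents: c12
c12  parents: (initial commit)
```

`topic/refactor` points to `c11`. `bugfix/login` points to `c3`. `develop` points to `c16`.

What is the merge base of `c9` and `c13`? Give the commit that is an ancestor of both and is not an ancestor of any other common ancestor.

c4

Ancestors of c9: {c12, c16, c4, c9}.
Ancestors of c13: {c12, c13, c4}.
Common ancestors: {c12, c4}.
Among these, c4 is not an ancestor of any other common ancestor — it is the merge base.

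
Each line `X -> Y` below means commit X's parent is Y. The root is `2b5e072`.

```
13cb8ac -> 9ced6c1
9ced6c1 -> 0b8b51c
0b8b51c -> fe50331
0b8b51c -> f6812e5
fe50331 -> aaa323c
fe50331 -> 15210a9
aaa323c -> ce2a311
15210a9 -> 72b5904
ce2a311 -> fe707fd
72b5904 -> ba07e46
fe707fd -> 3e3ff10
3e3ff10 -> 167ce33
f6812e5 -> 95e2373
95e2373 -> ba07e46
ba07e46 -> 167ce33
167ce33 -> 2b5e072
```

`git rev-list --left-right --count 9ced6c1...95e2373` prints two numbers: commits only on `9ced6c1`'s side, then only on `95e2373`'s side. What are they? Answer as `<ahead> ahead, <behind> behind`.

Reachable from 9ced6c1: {0b8b51c, 15210a9, 167ce33, 2b5e072, 3e3ff10, 72b5904, 95e2373, 9ced6c1, aaa323c, ba07e46, ce2a311, f6812e5, fe50331, fe707fd}.
Reachable from 95e2373: {167ce33, 2b5e072, 95e2373, ba07e46}.
Only in 9ced6c1's history (ahead): {0b8b51c, 15210a9, 3e3ff10, 72b5904, 9ced6c1, aaa323c, ce2a311, f6812e5, fe50331, fe707fd} — 10.
Only in 95e2373's history (behind): {} — 0.

10 ahead, 0 behind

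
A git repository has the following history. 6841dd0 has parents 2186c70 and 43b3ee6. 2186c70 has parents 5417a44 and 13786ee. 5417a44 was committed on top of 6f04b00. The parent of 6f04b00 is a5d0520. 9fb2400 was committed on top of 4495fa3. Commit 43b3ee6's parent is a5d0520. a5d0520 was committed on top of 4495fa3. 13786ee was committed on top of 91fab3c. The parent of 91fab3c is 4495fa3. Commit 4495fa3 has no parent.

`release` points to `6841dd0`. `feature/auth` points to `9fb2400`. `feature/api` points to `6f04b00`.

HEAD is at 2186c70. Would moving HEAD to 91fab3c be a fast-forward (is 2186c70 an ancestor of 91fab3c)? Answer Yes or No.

No

A fast-forward from 2186c70 to 91fab3c is possible iff 2186c70 is an ancestor of 91fab3c.
Ancestors of 91fab3c: {4495fa3, 91fab3c}.
2186c70 is not among them, so fast-forward is not possible.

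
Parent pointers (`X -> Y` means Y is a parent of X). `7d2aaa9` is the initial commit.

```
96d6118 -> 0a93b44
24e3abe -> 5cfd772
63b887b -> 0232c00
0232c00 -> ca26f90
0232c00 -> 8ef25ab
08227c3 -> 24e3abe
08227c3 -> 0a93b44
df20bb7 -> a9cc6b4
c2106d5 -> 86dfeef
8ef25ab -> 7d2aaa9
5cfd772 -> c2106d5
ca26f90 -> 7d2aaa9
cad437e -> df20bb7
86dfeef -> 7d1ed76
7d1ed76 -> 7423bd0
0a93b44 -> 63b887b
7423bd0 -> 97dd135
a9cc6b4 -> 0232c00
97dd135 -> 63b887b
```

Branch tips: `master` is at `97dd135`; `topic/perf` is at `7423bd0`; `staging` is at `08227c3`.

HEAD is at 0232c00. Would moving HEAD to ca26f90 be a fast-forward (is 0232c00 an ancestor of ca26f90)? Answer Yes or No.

No

A fast-forward from 0232c00 to ca26f90 is possible iff 0232c00 is an ancestor of ca26f90.
Ancestors of ca26f90: {7d2aaa9, ca26f90}.
0232c00 is not among them, so fast-forward is not possible.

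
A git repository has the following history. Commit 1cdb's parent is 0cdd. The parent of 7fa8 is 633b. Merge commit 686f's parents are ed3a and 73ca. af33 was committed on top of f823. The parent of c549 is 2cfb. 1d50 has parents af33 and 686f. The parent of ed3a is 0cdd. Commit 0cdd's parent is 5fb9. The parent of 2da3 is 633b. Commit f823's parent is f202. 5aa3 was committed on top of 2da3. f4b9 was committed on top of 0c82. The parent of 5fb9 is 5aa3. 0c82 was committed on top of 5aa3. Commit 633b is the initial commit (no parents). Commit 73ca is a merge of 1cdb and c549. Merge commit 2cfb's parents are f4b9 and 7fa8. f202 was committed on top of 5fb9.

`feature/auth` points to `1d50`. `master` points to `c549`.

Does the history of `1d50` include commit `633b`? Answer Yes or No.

Yes

Ancestors of 1d50 (commits reachable by following parents): {0c82, 0cdd, 1cdb, 1d50, 2cfb, 2da3, 5aa3, 5fb9, 633b, 686f, 73ca, 7fa8, af33, c549, ed3a, f202, f4b9, f823}.
633b is in that set, so it is an ancestor of 1d50.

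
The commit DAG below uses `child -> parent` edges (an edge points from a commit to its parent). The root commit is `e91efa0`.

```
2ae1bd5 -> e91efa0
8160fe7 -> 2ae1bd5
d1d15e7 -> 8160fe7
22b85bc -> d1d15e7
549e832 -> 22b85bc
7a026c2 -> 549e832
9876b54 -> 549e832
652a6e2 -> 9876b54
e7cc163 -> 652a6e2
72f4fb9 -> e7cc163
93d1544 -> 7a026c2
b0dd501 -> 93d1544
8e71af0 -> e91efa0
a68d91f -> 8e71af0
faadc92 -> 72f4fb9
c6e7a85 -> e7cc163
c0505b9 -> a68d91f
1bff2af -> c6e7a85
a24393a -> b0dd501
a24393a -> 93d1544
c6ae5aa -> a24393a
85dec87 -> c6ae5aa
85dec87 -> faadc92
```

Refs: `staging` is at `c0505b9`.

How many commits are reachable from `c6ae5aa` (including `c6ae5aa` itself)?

11

Walking parent pointers from c6ae5aa: reachable set = {22b85bc, 2ae1bd5, 549e832, 7a026c2, 8160fe7, 93d1544, a24393a, b0dd501, c6ae5aa, d1d15e7, e91efa0}.
That is 11 commits.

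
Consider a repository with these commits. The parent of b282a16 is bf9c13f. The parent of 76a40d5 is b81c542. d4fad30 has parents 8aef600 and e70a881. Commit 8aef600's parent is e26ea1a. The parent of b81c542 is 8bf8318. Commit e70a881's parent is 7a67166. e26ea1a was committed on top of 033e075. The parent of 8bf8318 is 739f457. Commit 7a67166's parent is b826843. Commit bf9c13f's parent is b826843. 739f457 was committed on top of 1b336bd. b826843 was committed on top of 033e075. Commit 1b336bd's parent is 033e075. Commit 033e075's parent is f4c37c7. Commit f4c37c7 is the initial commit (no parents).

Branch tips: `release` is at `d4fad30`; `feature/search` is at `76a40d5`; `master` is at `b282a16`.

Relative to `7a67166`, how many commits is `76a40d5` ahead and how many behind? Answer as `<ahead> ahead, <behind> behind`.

Reachable from 76a40d5: {033e075, 1b336bd, 739f457, 76a40d5, 8bf8318, b81c542, f4c37c7}.
Reachable from 7a67166: {033e075, 7a67166, b826843, f4c37c7}.
Only in 76a40d5's history (ahead): {1b336bd, 739f457, 76a40d5, 8bf8318, b81c542} — 5.
Only in 7a67166's history (behind): {7a67166, b826843} — 2.

5 ahead, 2 behind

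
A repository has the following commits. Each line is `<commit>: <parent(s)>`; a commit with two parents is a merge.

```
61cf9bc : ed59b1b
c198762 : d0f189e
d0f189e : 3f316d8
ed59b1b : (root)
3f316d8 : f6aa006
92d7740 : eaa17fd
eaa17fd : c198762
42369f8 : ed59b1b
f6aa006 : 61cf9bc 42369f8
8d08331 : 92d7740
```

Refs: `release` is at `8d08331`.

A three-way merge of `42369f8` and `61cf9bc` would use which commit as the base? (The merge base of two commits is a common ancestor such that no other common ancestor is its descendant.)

Ancestors of 42369f8: {42369f8, ed59b1b}.
Ancestors of 61cf9bc: {61cf9bc, ed59b1b}.
Common ancestors: {ed59b1b}.
The only common ancestor is ed59b1b, so it is the merge base.

ed59b1b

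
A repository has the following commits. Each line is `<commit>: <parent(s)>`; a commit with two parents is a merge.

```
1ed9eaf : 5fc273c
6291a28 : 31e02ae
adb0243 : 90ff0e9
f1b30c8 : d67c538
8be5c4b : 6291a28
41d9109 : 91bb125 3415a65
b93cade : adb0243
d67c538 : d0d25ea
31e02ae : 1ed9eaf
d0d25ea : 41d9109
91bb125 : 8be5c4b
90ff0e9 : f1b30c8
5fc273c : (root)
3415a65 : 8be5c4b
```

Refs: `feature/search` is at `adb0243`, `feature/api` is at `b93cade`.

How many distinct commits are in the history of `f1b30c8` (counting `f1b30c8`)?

Walking parent pointers from f1b30c8: reachable set = {1ed9eaf, 31e02ae, 3415a65, 41d9109, 5fc273c, 6291a28, 8be5c4b, 91bb125, d0d25ea, d67c538, f1b30c8}.
That is 11 commits.

11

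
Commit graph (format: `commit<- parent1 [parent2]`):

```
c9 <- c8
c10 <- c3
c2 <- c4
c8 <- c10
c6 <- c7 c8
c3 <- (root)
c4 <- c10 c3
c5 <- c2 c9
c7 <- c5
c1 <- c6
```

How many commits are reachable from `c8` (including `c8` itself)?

3

Walking parent pointers from c8: reachable set = {c10, c3, c8}.
That is 3 commits.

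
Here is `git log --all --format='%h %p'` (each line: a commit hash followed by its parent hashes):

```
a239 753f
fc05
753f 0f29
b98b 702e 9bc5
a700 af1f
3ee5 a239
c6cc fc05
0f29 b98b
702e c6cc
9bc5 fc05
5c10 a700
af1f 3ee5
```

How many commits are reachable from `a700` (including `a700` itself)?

11

Walking parent pointers from a700: reachable set = {0f29, 3ee5, 702e, 753f, 9bc5, a239, a700, af1f, b98b, c6cc, fc05}.
That is 11 commits.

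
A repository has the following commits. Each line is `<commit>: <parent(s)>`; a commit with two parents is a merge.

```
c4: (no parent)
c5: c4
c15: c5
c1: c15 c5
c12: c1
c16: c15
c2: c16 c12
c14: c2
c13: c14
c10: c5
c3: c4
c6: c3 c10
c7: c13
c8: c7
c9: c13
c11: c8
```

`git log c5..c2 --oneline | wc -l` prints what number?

5

Reachable from c2: {c1, c12, c15, c16, c2, c4, c5}.
Reachable from c5: {c4, c5}.
In c2's history but not c5's: {c1, c12, c15, c16, c2} — 5 commits.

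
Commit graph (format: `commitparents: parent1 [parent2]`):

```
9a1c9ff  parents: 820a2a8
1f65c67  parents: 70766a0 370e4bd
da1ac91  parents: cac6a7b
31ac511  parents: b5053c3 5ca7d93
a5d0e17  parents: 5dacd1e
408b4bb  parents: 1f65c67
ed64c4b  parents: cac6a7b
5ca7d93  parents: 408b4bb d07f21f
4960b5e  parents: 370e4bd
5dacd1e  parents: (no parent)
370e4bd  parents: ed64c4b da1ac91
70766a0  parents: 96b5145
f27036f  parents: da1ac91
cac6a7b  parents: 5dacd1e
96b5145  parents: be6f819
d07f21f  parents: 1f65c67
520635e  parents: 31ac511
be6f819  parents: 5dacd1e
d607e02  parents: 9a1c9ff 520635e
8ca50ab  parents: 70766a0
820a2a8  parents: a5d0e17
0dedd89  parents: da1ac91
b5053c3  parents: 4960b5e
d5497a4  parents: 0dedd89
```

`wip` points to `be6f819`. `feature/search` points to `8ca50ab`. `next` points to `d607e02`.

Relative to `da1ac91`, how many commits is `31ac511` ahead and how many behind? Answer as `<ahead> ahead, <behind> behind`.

12 ahead, 0 behind

Reachable from 31ac511: {1f65c67, 31ac511, 370e4bd, 408b4bb, 4960b5e, 5ca7d93, 5dacd1e, 70766a0, 96b5145, b5053c3, be6f819, cac6a7b, d07f21f, da1ac91, ed64c4b}.
Reachable from da1ac91: {5dacd1e, cac6a7b, da1ac91}.
Only in 31ac511's history (ahead): {1f65c67, 31ac511, 370e4bd, 408b4bb, 4960b5e, 5ca7d93, 70766a0, 96b5145, b5053c3, be6f819, d07f21f, ed64c4b} — 12.
Only in da1ac91's history (behind): {} — 0.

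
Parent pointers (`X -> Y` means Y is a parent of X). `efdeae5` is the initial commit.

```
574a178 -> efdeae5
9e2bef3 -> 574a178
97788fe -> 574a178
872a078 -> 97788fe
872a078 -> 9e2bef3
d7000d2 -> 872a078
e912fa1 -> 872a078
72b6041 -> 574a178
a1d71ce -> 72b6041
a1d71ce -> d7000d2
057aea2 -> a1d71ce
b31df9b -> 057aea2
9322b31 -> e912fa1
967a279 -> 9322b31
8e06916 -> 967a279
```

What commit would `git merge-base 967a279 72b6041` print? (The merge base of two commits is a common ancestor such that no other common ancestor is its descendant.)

Ancestors of 967a279: {574a178, 872a078, 9322b31, 967a279, 97788fe, 9e2bef3, e912fa1, efdeae5}.
Ancestors of 72b6041: {574a178, 72b6041, efdeae5}.
Common ancestors: {574a178, efdeae5}.
Among these, 574a178 is not an ancestor of any other common ancestor — it is the merge base.

574a178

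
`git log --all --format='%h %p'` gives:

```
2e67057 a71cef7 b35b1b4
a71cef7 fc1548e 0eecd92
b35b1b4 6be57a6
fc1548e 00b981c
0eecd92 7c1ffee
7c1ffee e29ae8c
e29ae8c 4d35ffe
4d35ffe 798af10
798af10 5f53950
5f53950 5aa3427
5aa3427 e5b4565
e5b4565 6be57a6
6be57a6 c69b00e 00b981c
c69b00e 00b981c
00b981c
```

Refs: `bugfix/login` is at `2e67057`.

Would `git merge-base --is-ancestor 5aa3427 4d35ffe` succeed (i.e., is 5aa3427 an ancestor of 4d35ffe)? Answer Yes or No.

Yes

Ancestors of 4d35ffe (commits reachable by following parents): {00b981c, 4d35ffe, 5aa3427, 5f53950, 6be57a6, 798af10, c69b00e, e5b4565}.
5aa3427 is in that set, so it is an ancestor of 4d35ffe.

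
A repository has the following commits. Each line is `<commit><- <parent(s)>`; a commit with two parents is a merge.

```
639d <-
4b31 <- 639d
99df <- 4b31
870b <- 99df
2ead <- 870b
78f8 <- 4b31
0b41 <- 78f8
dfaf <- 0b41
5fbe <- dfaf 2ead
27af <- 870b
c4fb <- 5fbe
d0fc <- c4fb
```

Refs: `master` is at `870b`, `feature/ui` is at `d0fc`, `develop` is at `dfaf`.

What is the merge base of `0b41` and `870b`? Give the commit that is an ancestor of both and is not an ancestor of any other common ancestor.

4b31

Ancestors of 0b41: {0b41, 4b31, 639d, 78f8}.
Ancestors of 870b: {4b31, 639d, 870b, 99df}.
Common ancestors: {4b31, 639d}.
Among these, 4b31 is not an ancestor of any other common ancestor — it is the merge base.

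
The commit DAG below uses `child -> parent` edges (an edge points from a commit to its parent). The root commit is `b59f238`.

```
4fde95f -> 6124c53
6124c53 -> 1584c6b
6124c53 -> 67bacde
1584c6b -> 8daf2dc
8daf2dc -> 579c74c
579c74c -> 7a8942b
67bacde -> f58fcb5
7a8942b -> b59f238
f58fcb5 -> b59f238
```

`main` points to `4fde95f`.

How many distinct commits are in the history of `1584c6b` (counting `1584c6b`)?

5

Walking parent pointers from 1584c6b: reachable set = {1584c6b, 579c74c, 7a8942b, 8daf2dc, b59f238}.
That is 5 commits.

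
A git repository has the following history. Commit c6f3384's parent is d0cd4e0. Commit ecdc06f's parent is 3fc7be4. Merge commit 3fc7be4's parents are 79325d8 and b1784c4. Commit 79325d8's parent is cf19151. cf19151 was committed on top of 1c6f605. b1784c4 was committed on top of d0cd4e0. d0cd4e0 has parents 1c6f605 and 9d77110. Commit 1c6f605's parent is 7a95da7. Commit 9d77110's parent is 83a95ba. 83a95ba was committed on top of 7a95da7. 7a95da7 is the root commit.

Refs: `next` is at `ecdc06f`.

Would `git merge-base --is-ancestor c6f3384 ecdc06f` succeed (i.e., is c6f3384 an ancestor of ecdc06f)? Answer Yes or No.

No

Ancestors of ecdc06f: {1c6f605, 3fc7be4, 79325d8, 7a95da7, 83a95ba, 9d77110, b1784c4, cf19151, d0cd4e0, ecdc06f}.
c6f3384 is not in that set, so it is not an ancestor of ecdc06f.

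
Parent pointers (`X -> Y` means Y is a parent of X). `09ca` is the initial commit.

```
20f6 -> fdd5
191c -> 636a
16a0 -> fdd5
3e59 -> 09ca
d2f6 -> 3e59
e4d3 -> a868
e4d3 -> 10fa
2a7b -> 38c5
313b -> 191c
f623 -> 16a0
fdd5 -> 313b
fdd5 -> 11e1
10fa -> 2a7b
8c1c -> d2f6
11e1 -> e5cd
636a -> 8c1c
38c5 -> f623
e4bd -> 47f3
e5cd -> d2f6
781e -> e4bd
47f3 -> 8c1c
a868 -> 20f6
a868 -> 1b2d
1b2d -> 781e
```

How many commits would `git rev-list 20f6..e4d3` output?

11

Reachable from e4d3: {09ca, 10fa, 11e1, 16a0, 191c, 1b2d, 20f6, 2a7b, 313b, 38c5, 3e59, 47f3, 636a, 781e, 8c1c, a868, d2f6, e4bd, e4d3, e5cd, f623, fdd5}.
Reachable from 20f6: {09ca, 11e1, 191c, 20f6, 313b, 3e59, 636a, 8c1c, d2f6, e5cd, fdd5}.
In e4d3's history but not 20f6's: {10fa, 16a0, 1b2d, 2a7b, 38c5, 47f3, 781e, a868, e4bd, e4d3, f623} — 11 commits.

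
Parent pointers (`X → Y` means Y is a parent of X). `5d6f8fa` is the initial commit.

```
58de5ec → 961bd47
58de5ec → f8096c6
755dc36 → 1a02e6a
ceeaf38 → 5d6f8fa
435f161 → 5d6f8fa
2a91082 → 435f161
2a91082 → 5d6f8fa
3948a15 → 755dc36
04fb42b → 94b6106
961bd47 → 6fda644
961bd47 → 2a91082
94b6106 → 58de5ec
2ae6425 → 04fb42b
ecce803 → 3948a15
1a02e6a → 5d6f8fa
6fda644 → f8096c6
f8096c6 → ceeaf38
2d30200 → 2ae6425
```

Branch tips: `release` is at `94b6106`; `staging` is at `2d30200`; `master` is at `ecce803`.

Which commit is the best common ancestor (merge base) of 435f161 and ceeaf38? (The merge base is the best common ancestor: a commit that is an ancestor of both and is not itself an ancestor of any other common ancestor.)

Ancestors of 435f161: {435f161, 5d6f8fa}.
Ancestors of ceeaf38: {5d6f8fa, ceeaf38}.
Common ancestors: {5d6f8fa}.
The only common ancestor is 5d6f8fa, so it is the merge base.

5d6f8fa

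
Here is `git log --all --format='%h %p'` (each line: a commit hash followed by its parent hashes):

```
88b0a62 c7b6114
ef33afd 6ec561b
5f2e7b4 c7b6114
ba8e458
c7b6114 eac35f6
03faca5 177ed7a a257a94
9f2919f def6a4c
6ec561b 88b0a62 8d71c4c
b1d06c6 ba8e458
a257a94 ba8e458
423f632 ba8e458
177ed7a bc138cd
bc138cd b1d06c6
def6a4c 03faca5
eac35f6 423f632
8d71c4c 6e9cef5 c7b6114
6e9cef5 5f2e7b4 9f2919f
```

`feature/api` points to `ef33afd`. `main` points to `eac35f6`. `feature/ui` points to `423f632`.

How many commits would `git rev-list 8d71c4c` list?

14

Walking parent pointers from 8d71c4c: reachable set = {03faca5, 177ed7a, 423f632, 5f2e7b4, 6e9cef5, 8d71c4c, 9f2919f, a257a94, b1d06c6, ba8e458, bc138cd, c7b6114, def6a4c, eac35f6}.
That is 14 commits.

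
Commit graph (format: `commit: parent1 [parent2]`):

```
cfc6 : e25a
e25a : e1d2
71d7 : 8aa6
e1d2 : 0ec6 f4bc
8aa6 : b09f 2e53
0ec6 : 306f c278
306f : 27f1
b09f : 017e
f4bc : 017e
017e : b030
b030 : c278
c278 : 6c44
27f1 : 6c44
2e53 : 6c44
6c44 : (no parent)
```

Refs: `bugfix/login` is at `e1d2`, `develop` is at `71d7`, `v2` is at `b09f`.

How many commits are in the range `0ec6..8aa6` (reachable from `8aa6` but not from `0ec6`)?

Reachable from 8aa6: {017e, 2e53, 6c44, 8aa6, b030, b09f, c278}.
Reachable from 0ec6: {0ec6, 27f1, 306f, 6c44, c278}.
In 8aa6's history but not 0ec6's: {017e, 2e53, 8aa6, b030, b09f} — 5 commits.

5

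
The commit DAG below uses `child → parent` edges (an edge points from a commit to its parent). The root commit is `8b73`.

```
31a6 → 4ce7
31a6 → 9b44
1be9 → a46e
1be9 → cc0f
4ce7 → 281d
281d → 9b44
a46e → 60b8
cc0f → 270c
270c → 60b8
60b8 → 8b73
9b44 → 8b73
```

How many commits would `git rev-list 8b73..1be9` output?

5

Reachable from 1be9: {1be9, 270c, 60b8, 8b73, a46e, cc0f}.
Reachable from 8b73: {8b73}.
In 1be9's history but not 8b73's: {1be9, 270c, 60b8, a46e, cc0f} — 5 commits.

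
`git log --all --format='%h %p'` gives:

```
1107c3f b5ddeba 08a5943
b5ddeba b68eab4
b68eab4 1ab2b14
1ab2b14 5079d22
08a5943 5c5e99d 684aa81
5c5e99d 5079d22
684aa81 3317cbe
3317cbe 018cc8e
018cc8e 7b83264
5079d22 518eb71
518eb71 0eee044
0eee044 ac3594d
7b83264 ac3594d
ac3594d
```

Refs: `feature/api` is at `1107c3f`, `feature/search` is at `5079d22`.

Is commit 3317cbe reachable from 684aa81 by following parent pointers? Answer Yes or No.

Yes

Ancestors of 684aa81 (commits reachable by following parents): {018cc8e, 3317cbe, 684aa81, 7b83264, ac3594d}.
3317cbe is in that set, so it is an ancestor of 684aa81.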